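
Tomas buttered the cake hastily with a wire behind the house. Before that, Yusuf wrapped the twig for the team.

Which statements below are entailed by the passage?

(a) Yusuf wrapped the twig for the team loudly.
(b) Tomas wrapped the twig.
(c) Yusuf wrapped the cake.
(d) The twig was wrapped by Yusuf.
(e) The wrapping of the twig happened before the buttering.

(a) Not entailed — 'loudly' adds information not in the original event.
(b) Not entailed — the passage has Yusuf wrapping the twig, not Tomas.
(c) Not entailed — Yusuf wrapped the twig, not the cake; the cake belongs to the buttering event.
(d) Entailed — dropping 'for the team' leaves a sub-description the original still satisfies.
(e) Entailed — the narrative places the wrapping before the buttering.

(d), (e)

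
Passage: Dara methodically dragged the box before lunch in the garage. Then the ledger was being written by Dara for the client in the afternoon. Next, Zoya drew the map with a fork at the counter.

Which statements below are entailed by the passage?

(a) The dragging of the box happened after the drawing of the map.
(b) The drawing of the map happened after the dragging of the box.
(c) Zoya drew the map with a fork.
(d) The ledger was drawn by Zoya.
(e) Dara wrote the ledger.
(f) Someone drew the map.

(a) Not entailed — the narrative places the dragging before the drawing, not after.
(b) Entailed — the narrative places the dragging before the drawing.
(c) Entailed — the original entails any weakening of itself; this just drops 'at the counter'.
(d) Not entailed — Zoya drew the map, not the ledger; the ledger belongs to the writing event.
(e) Not entailed — 'was writing' is progressive on an accomplishment; it does not entail the completed 'wrote'.
(f) Entailed — every conjunct here is already in the original drawing event.

(b), (c), (f)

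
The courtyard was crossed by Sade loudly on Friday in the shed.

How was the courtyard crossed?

'loudly' marks the manner of the crossing event.

loudly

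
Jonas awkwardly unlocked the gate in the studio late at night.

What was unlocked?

'the gate' marks the patient of the unlocking event.

the gate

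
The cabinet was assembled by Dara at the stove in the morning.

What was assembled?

'the cabinet' marks the patient of the assembling event.

the cabinet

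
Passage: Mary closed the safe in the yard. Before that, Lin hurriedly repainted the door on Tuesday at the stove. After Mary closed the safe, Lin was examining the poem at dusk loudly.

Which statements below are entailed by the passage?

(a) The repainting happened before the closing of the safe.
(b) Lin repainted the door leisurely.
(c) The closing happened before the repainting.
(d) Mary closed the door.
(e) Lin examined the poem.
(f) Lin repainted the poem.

(a), (e)

(a) Entailed — the narrative places the repainting before the closing.
(b) Not entailed — 'leisurely' adds a manner not in (and inconsistent with) the original.
(c) Not entailed — the narrative places the repainting before the closing, not after.
(d) Not entailed — Mary closed the safe, not the door; the door belongs to the repainting event.
(e) Entailed — 'examine' is an activity; 'was examining' entails that some examining happened, so 'examined' holds.
(f) Not entailed — Lin repainted the door, not the poem; the poem belongs to the examining event.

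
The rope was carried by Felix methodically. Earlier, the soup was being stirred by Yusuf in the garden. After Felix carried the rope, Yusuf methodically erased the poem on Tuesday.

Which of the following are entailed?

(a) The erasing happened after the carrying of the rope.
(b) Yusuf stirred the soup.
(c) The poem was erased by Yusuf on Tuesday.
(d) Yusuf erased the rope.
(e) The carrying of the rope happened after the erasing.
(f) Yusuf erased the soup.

(a) Entailed — the narrative places the carrying before the erasing.
(b) Entailed — 'stir' is an activity; 'was stirring' entails that some stirring happened, so 'stirred' holds.
(c) Entailed — this follows by dropping conjuncts from the erasing event's description.
(d) Not entailed — Yusuf erased the poem, not the rope; the rope belongs to the carrying event.
(e) Not entailed — the narrative places the carrying before the erasing, not after.
(f) Not entailed — Yusuf erased the poem, not the soup; the soup belongs to the stirring event.

(a), (b), (c)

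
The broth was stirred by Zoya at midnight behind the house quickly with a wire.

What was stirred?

'the broth' marks the patient of the stirring event.

the broth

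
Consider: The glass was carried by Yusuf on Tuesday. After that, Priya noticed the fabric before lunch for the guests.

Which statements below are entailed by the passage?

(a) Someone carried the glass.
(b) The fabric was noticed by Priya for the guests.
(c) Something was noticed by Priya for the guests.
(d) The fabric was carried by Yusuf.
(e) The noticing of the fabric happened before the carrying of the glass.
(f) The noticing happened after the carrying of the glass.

(a), (b), (c), (f)

(a) Entailed — dropping 'on Tuesday' and generalizing the agent leaves a sub-description the original still satisfies.
(b) Entailed — dropping 'before lunch' leaves a sub-description the original still satisfies.
(c) Entailed — every conjunct here is already in the original noticing event.
(d) Not entailed — Yusuf carried the glass, not the fabric; the fabric belongs to the noticing event.
(e) Not entailed — the narrative places the carrying before the noticing, not after.
(f) Entailed — the narrative places the carrying before the noticing.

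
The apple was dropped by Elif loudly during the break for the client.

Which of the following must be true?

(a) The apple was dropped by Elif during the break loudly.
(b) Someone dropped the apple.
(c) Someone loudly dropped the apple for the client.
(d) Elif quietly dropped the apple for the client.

(a), (b), (c)

(a) Entailed — every conjunct here is already in the original dropping event.
(b) Entailed — dropping 'for the client', 'loudly', 'during the break' and generalizing the agent leaves a sub-description the original still satisfies.
(c) Entailed — this follows by dropping conjuncts from the dropping event's description.
(d) Not entailed — 'quietly' adds a manner not in (and inconsistent with) the original.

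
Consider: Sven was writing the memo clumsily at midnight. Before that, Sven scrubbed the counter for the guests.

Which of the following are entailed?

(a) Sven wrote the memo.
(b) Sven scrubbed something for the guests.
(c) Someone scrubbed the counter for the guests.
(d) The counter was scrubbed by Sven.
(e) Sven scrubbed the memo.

(a) Not entailed — 'was writing' is progressive on an accomplishment; it does not entail the completed 'wrote'.
(b) Entailed — the original entails any weakening of itself; this just generalizes the patient.
(c) Entailed — the original entails any weakening of itself; this just generalizes the agent.
(d) Entailed — dropping 'for the guests' leaves a sub-description the original still satisfies.
(e) Not entailed — Sven scrubbed the counter, not the memo; the memo belongs to the writing event.

(b), (c), (d)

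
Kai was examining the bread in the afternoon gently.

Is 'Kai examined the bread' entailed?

'examine' is atelic; if Kai was examining the bread, then Kai examined the bread (for some time).

yes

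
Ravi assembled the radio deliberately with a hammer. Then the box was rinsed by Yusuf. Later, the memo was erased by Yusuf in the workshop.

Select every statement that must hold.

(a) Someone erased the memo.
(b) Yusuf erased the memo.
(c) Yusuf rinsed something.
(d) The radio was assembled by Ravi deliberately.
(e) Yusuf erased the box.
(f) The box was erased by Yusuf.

(a) Entailed — the original entails any weakening of itself; this just drops 'in the workshop' and generalizes the agent.
(b) Entailed — every conjunct here is already in the original erasing event.
(c) Entailed — every conjunct here is already in the original rinsing event.
(d) Entailed — the original entails any weakening of itself; this just drops 'with a hammer'.
(e) Not entailed — Yusuf erased the memo, not the box; the box belongs to the rinsing event.
(f) Not entailed — Yusuf erased the memo, not the box; the box belongs to the rinsing event.

(a), (b), (c), (d)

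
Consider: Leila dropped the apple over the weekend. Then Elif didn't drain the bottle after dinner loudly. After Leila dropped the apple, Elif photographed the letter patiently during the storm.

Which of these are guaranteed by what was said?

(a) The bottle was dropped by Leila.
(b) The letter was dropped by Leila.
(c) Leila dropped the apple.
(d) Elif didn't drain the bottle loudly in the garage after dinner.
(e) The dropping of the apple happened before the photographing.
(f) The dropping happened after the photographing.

(a) Not entailed — Leila dropped the apple, not the bottle; the bottle belongs to the draining event.
(b) Not entailed — Leila dropped the apple, not the letter; the letter belongs to the photographing event.
(c) Entailed — this follows by dropping conjuncts from the dropping event's description.
(d) Entailed — under negation, adding a further restriction is entailed: if no such draining event occurred, none occurred in the garage either.
(e) Entailed — the narrative places the dropping before the photographing.
(f) Not entailed — the narrative places the dropping before the photographing, not after.

(c), (d), (e)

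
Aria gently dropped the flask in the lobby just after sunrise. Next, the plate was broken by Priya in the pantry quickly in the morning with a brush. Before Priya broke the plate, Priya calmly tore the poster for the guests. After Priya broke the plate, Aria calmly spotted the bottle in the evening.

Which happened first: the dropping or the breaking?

The connectives place the dropping before the breaking.

the dropping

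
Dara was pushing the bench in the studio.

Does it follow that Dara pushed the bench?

yes

'push' is atelic; if Dara was pushing the bench, then Dara pushed the bench (for some time).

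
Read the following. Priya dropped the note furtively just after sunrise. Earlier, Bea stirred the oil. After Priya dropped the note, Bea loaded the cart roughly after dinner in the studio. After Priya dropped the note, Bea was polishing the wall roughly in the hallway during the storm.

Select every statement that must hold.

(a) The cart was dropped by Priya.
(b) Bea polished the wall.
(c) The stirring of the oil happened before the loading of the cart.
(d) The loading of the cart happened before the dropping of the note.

(a) Not entailed — Priya dropped the note, not the cart; the cart belongs to the loading event.
(b) Entailed — 'polish' is an activity; 'was polishing' entails that some polishing happened, so 'polished' holds.
(c) Entailed — the narrative places the stirring before the loading.
(d) Not entailed — the narrative places the dropping before the loading, not after.

(b), (c)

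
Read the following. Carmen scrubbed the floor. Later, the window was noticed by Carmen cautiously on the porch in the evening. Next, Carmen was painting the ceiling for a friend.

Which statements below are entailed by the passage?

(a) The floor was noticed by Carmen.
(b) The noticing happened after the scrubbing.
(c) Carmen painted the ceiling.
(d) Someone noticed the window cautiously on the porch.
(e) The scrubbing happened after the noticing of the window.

(b), (d)

(a) Not entailed — Carmen noticed the window, not the floor; the floor belongs to the scrubbing event.
(b) Entailed — the narrative places the scrubbing before the noticing.
(c) Not entailed — 'was painting' is progressive on an accomplishment; it does not entail the completed 'painted'.
(d) Entailed — the original entails any weakening of itself; this just drops 'in the evening' and generalizes the agent.
(e) Not entailed — the narrative places the scrubbing before the noticing, not after.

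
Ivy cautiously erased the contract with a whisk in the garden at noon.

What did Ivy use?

'with a whisk' marks the instrument of the erasing event.

a whisk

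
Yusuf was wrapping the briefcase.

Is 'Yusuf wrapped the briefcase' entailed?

'was wrapping' is progressive; for an accomplishment like 'wrap the briefcase', it doesn't entail completion.

no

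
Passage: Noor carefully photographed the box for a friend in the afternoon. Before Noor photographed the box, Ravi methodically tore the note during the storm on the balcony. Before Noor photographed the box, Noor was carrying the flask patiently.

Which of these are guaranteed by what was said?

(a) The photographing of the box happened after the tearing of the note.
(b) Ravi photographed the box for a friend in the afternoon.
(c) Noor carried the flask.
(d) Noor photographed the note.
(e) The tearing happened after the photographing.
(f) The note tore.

(a) Entailed — the narrative places the tearing before the photographing.
(b) Not entailed — the passage has Noor photographing the box, not Ravi.
(c) Entailed — 'carry' is an activity; 'was carrying' entails that some carrying happened, so 'carried' holds.
(d) Not entailed — Noor photographed the box, not the note; the note belongs to the tearing event.
(e) Not entailed — the narrative places the tearing before the photographing, not after.
(f) Entailed — 'Ravi tore the note' is causative; it entails the inchoative 'the note tore'.

(a), (c), (f)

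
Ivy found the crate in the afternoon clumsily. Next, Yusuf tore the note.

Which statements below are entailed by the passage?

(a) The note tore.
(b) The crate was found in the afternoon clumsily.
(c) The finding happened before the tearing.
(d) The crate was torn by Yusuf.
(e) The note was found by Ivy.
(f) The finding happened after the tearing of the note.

(a), (b), (c)

(a) Entailed — 'Yusuf tore the note' is causative; it entails the inchoative 'the note tore'.
(b) Entailed — every conjunct here is already in the original finding event.
(c) Entailed — the narrative places the finding before the tearing.
(d) Not entailed — Yusuf tore the note, not the crate; the crate belongs to the finding event.
(e) Not entailed — Ivy found the crate, not the note; the note belongs to the tearing event.
(f) Not entailed — the narrative places the finding before the tearing, not after.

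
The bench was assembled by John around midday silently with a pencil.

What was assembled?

'the bench' marks the patient of the assembling event.

the bench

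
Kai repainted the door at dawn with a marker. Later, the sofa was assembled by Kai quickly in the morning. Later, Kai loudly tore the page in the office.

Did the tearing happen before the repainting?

The narrative orders the repainting before the tearing.

no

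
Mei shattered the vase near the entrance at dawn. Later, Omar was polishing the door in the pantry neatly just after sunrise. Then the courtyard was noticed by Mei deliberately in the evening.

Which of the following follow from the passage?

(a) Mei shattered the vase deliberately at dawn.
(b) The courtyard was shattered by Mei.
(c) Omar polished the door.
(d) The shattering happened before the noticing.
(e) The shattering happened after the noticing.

(a) Not entailed — 'deliberately' adds information not in the original event.
(b) Not entailed — Mei shattered the vase, not the courtyard; the courtyard belongs to the noticing event.
(c) Entailed — 'polish' is an activity; 'was polishing' entails that some polishing happened, so 'polished' holds.
(d) Entailed — the narrative places the shattering before the noticing.
(e) Not entailed — the narrative places the shattering before the noticing, not after.

(c), (d)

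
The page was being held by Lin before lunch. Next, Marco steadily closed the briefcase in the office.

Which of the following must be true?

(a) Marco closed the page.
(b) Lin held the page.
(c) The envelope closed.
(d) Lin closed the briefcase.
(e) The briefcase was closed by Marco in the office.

(a) Not entailed — Marco closed the briefcase, not the page; the page belongs to the holding event.
(b) Entailed — 'hold' is an activity; 'was holding' entails that some holding happened, so 'held' holds.
(c) Not entailed — the briefcase is what closed, not the envelope.
(d) Not entailed — the passage has Marco closing the briefcase, not Lin.
(e) Entailed — this follows by dropping conjuncts from the closing event's description.

(b), (e)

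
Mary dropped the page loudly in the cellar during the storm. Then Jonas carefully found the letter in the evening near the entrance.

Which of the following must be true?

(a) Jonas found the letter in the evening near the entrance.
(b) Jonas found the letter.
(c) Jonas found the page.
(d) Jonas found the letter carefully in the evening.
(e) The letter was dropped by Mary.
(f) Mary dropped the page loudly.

(a) Entailed — every conjunct here is already in the original finding event.
(b) Entailed — every conjunct here is already in the original finding event.
(c) Not entailed — Jonas found the letter, not the page; the page belongs to the dropping event.
(d) Entailed — this follows by dropping conjuncts from the finding event's description.
(e) Not entailed — Mary dropped the page, not the letter; the letter belongs to the finding event.
(f) Entailed — this follows by dropping conjuncts from the dropping event's description.

(a), (b), (d), (f)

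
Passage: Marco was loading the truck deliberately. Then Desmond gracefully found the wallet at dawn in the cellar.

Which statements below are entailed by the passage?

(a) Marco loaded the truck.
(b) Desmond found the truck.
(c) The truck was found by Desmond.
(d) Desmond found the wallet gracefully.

(d)

(a) Not entailed — 'was loading' is progressive on an accomplishment; it does not entail the completed 'loaded'.
(b) Not entailed — Desmond found the wallet, not the truck; the truck belongs to the loading event.
(c) Not entailed — Desmond found the wallet, not the truck; the truck belongs to the loading event.
(d) Entailed — the original entails any weakening of itself; this just drops 'at dawn', 'in the cellar'.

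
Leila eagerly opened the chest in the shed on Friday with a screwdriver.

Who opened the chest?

'Leila' marks the agent of the opening event.

Leila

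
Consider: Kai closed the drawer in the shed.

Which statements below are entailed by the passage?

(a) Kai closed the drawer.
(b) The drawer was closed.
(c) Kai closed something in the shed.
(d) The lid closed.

(a) Entailed — dropping 'in the shed' leaves a sub-description the original still satisfies.
(b) Entailed — this follows by dropping conjuncts from the closing event's description.
(c) Entailed — generalizing the patient leaves a sub-description the original still satisfies.
(d) Not entailed — the drawer is what closed, not the lid.

(a), (b), (c)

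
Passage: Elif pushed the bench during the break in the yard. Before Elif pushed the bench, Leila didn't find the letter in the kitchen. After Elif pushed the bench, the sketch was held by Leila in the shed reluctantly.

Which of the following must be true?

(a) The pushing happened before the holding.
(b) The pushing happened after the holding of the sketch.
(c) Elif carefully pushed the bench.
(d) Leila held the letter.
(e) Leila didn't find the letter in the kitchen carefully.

(a) Entailed — the narrative places the pushing before the holding.
(b) Not entailed — the narrative places the pushing before the holding, not after.
(c) Not entailed — 'carefully' adds information not in the original event.
(d) Not entailed — Leila held the sketch, not the letter; the letter belongs to the finding event.
(e) Entailed — under negation, adding a further restriction is entailed: if no such finding event occurred, none occurred carefully either.

(a), (e)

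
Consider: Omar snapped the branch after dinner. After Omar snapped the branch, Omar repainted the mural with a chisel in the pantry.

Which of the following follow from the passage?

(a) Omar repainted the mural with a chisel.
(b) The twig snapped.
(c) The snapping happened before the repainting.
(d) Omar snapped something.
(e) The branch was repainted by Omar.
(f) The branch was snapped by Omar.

(a) Entailed — this follows by dropping conjuncts from the repainting event's description.
(b) Not entailed — the branch is what snapped, not the twig.
(c) Entailed — the narrative places the snapping before the repainting.
(d) Entailed — this follows by dropping conjuncts from the snapping event's description.
(e) Not entailed — Omar repainted the mural, not the branch; the branch belongs to the snapping event.
(f) Entailed — the original entails any weakening of itself; this just drops 'after dinner'.

(a), (c), (d), (f)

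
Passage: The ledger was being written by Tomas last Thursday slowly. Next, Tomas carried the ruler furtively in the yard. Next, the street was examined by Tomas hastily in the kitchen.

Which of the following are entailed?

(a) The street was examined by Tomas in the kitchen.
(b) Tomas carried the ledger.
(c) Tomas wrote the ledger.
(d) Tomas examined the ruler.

(a)

(a) Entailed — this follows by dropping conjuncts from the examining event's description.
(b) Not entailed — Tomas carried the ruler, not the ledger; the ledger belongs to the writing event.
(c) Not entailed — 'was writing' is progressive on an accomplishment; it does not entail the completed 'wrote'.
(d) Not entailed — Tomas examined the street, not the ruler; the ruler belongs to the carrying event.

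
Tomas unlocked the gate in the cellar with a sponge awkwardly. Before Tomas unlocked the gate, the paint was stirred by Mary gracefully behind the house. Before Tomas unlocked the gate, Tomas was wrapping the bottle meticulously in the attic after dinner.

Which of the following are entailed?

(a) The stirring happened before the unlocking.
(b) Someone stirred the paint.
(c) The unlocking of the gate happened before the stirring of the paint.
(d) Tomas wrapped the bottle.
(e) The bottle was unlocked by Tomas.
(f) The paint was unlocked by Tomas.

(a) Entailed — the narrative places the stirring before the unlocking.
(b) Entailed — the original entails any weakening of itself; this just drops 'behind the house', 'gracefully' and generalizes the agent.
(c) Not entailed — the narrative places the stirring before the unlocking, not after.
(d) Not entailed — 'was wrapping' is progressive on an accomplishment; it does not entail the completed 'wrapped'.
(e) Not entailed — Tomas unlocked the gate, not the bottle; the bottle belongs to the wrapping event.
(f) Not entailed — Tomas unlocked the gate, not the paint; the paint belongs to the stirring event.

(a), (b)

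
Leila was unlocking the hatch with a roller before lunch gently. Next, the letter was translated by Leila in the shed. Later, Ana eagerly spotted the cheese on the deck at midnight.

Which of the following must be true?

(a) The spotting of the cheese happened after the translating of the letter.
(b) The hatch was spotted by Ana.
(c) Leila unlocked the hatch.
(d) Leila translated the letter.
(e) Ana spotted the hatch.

(a) Entailed — the narrative places the translating before the spotting.
(b) Not entailed — Ana spotted the cheese, not the hatch; the hatch belongs to the unlocking event.
(c) Not entailed — 'was unlocking' is progressive on an accomplishment; it does not entail the completed 'unlocked'.
(d) Entailed — the original entails any weakening of itself; this just drops 'in the shed'.
(e) Not entailed — Ana spotted the cheese, not the hatch; the hatch belongs to the unlocking event.

(a), (d)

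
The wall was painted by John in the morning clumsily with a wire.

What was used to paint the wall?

a wire

'with a wire' marks the instrument of the painting event.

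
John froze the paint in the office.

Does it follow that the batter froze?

no

Nothing is said about any batter; only the paint is affected.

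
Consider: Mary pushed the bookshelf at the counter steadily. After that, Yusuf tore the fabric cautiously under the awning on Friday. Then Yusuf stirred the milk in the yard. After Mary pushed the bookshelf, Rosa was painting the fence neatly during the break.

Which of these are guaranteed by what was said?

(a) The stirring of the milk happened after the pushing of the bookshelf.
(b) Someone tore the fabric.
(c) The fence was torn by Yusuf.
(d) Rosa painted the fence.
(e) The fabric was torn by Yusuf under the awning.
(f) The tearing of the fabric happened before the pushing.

(a) Entailed — the narrative places the pushing before the stirring.
(b) Entailed — every conjunct here is already in the original tearing event.
(c) Not entailed — Yusuf tore the fabric, not the fence; the fence belongs to the painting event.
(d) Not entailed — 'was painting' is progressive on an accomplishment; it does not entail the completed 'painted'.
(e) Entailed — every conjunct here is already in the original tearing event.
(f) Not entailed — the narrative places the pushing before the tearing, not after.

(a), (b), (e)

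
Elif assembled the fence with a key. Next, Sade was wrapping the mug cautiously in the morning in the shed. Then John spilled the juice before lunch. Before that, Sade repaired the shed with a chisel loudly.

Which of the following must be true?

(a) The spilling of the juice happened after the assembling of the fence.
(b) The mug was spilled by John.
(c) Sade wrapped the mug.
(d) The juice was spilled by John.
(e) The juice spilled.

(a) Entailed — the narrative places the assembling before the spilling.
(b) Not entailed — John spilled the juice, not the mug; the mug belongs to the wrapping event.
(c) Not entailed — 'was wrapping' is progressive on an accomplishment; it does not entail the completed 'wrapped'.
(d) Entailed — this follows by dropping conjuncts from the spilling event's description.
(e) Entailed — 'John spilled the juice' is causative; it entails the inchoative 'the juice spilled'.

(a), (d), (e)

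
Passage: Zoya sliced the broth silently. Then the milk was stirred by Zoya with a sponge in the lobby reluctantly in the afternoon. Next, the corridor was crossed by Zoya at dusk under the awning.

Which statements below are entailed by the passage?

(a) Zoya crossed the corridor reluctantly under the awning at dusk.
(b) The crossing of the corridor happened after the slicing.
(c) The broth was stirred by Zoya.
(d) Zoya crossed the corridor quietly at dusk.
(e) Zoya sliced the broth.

(b), (e)

(a) Not entailed — 'reluctantly' adds information not in the original event.
(b) Entailed — the narrative places the slicing before the crossing.
(c) Not entailed — Zoya stirred the milk, not the broth; the broth belongs to the slicing event.
(d) Not entailed — 'quietly' adds information not in the original event.
(e) Entailed — the original entails any weakening of itself; this just drops 'silently'.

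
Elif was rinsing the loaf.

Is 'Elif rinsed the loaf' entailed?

yes

'rinse' is atelic; if Elif was rinsing the loaf, then Elif rinsed the loaf (for some time).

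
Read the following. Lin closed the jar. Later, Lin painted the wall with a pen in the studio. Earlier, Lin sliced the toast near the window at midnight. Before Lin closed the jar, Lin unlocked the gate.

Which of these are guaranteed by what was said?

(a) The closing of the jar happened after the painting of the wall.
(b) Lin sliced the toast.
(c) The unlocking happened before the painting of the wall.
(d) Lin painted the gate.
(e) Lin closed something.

(a) Not entailed — the narrative places the closing before the painting, not after.
(b) Entailed — the original entails any weakening of itself; this just drops 'near the window', 'at midnight'.
(c) Entailed — the narrative places the unlocking before the painting.
(d) Not entailed — Lin painted the wall, not the gate; the gate belongs to the unlocking event.
(e) Entailed — generalizing the patient leaves a sub-description the original still satisfies.

(b), (c), (e)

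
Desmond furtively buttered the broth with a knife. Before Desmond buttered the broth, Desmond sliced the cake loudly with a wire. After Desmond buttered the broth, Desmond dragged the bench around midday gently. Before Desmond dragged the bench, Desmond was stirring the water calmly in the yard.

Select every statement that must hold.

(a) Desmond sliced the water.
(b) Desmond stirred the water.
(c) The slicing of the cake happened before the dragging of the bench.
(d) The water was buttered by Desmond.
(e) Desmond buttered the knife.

(b), (c)

(a) Not entailed — Desmond sliced the cake, not the water; the water belongs to the stirring event.
(b) Entailed — 'stir' is an activity; 'was stirring' entails that some stirring happened, so 'stirred' holds.
(c) Entailed — the narrative places the slicing before the dragging.
(d) Not entailed — Desmond buttered the broth, not the water; the water belongs to the stirring event.
(e) Not entailed — the knife is the instrument, not what was buttered.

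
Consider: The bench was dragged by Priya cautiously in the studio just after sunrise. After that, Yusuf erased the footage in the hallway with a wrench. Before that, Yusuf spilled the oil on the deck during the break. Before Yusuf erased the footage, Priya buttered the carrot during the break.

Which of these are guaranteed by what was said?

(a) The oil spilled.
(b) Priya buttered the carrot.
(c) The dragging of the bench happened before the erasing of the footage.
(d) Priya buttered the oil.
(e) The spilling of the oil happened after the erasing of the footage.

(a), (b), (c)

(a) Entailed — 'Yusuf spilled the oil' is causative; it entails the inchoative 'the oil spilled'.
(b) Entailed — this follows by dropping conjuncts from the buttering event's description.
(c) Entailed — the narrative places the dragging before the erasing.
(d) Not entailed — Priya buttered the carrot, not the oil; the oil belongs to the spilling event.
(e) Not entailed — the narrative places the spilling before the erasing, not after.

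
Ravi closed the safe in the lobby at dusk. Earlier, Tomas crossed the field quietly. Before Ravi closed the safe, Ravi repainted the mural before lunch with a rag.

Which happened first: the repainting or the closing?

The connectives place the repainting before the closing.

the repainting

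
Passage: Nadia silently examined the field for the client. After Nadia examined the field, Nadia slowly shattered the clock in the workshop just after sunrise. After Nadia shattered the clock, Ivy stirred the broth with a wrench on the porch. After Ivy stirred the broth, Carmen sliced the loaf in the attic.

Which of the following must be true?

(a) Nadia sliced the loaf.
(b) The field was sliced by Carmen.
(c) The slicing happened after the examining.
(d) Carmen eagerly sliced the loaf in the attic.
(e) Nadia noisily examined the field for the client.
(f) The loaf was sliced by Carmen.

(a) Not entailed — the passage has Carmen slicing the loaf, not Nadia.
(b) Not entailed — Carmen sliced the loaf, not the field; the field belongs to the examining event.
(c) Entailed — the narrative places the examining before the slicing.
(d) Not entailed — 'eagerly' adds information not in the original event.
(e) Not entailed — 'noisily' adds a manner not in (and inconsistent with) the original.
(f) Entailed — dropping 'in the attic' leaves a sub-description the original still satisfies.

(c), (f)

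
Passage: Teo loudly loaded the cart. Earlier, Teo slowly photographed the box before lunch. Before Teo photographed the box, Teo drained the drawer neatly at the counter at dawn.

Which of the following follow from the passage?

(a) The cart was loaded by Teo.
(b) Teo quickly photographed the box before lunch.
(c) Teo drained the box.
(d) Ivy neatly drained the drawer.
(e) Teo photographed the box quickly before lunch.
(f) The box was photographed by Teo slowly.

(a) Entailed — dropping 'loudly' leaves a sub-description the original still satisfies.
(b) Not entailed — 'quickly' adds a manner not in (and inconsistent with) the original.
(c) Not entailed — Teo drained the drawer, not the box; the box belongs to the photographing event.
(d) Not entailed — the passage has Teo draining the drawer, not Ivy.
(e) Not entailed — 'quickly' adds a manner not in (and inconsistent with) the original.
(f) Entailed — dropping 'before lunch' leaves a sub-description the original still satisfies.

(a), (f)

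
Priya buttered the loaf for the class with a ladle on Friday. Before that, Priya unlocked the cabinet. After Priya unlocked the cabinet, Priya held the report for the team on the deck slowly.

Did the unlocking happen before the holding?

The narrative orders the unlocking before the holding.

yes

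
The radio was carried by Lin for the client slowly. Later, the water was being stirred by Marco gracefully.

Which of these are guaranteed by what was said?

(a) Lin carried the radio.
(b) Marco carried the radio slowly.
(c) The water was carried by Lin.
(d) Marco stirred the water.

(a) Entailed — the original entails any weakening of itself; this just drops 'for the client', 'slowly'.
(b) Not entailed — the passage has Lin carrying the radio, not Marco.
(c) Not entailed — Lin carried the radio, not the water; the water belongs to the stirring event.
(d) Entailed — 'stir' is an activity; 'was stirring' entails that some stirring happened, so 'stirred' holds.

(a), (d)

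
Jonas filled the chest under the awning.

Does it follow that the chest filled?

'Jonas filled the chest' is the causative; it entails the inchoative 'the chest filled'.

yes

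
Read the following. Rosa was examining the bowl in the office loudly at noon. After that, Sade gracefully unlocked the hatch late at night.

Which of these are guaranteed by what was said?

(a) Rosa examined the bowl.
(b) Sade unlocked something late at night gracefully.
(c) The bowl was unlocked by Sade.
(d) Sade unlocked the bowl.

(a), (b)

(a) Entailed — 'examine' is an activity; 'was examining' entails that some examining happened, so 'examined' holds.
(b) Entailed — every conjunct here is already in the original unlocking event.
(c) Not entailed — Sade unlocked the hatch, not the bowl; the bowl belongs to the examining event.
(d) Not entailed — Sade unlocked the hatch, not the bowl; the bowl belongs to the examining event.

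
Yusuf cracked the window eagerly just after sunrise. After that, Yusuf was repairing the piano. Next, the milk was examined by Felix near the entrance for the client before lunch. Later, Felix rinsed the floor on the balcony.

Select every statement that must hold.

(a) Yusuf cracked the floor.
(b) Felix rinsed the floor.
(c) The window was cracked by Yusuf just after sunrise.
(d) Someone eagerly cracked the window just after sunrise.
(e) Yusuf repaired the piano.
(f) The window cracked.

(b), (c), (d), (f)

(a) Not entailed — Yusuf cracked the window, not the floor; the floor belongs to the rinsing event.
(b) Entailed — dropping 'on the balcony' leaves a sub-description the original still satisfies.
(c) Entailed — dropping 'eagerly' leaves a sub-description the original still satisfies.
(d) Entailed — every conjunct here is already in the original cracking event.
(e) Not entailed — 'was repairing' is progressive on an accomplishment; it does not entail the completed 'repaired'.
(f) Entailed — 'Yusuf cracked the window' is causative; it entails the inchoative 'the window cracked'.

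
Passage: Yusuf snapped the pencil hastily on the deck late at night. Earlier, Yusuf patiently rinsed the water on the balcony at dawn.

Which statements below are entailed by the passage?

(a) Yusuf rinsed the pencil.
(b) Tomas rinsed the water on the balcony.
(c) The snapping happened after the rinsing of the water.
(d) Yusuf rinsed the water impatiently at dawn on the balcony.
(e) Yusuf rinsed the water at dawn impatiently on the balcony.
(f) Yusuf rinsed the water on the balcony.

(c), (f)

(a) Not entailed — Yusuf rinsed the water, not the pencil; the pencil belongs to the snapping event.
(b) Not entailed — the passage has Yusuf rinsing the water, not Tomas.
(c) Entailed — the narrative places the rinsing before the snapping.
(d) Not entailed — 'impatiently' adds a manner not in (and inconsistent with) the original.
(e) Not entailed — 'impatiently' adds a manner not in (and inconsistent with) the original.
(f) Entailed — the original entails any weakening of itself; this just drops 'at dawn', 'patiently'.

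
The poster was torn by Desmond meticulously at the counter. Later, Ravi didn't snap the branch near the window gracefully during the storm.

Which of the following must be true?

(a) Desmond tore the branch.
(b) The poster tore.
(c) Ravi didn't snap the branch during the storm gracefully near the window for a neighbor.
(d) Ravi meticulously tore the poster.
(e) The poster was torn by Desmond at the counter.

(a) Not entailed — Desmond tore the poster, not the branch; the branch belongs to the snapping event.
(b) Entailed — 'Desmond tore the poster' is causative; it entails the inchoative 'the poster tore'.
(c) Entailed — under negation, adding a further restriction is entailed: if no such snapping event occurred, none occurred for a neighbor either.
(d) Not entailed — the passage has Desmond tearing the poster, not Ravi.
(e) Entailed — dropping 'meticulously' leaves a sub-description the original still satisfies.

(b), (c), (e)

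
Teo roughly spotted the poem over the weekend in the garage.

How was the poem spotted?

roughly

'roughly' marks the manner of the spotting event.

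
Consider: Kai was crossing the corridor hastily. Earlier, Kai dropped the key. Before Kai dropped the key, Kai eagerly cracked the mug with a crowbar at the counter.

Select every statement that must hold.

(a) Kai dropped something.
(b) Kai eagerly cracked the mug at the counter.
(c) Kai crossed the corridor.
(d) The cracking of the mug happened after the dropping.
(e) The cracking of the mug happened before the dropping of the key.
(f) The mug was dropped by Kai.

(a), (b), (e)

(a) Entailed — generalizing the patient leaves a sub-description the original still satisfies.
(b) Entailed — every conjunct here is already in the original cracking event.
(c) Not entailed — 'was crossing' is progressive on an accomplishment; it does not entail the completed 'crossed'.
(d) Not entailed — the narrative places the cracking before the dropping, not after.
(e) Entailed — the narrative places the cracking before the dropping.
(f) Not entailed — Kai dropped the key, not the mug; the mug belongs to the cracking event.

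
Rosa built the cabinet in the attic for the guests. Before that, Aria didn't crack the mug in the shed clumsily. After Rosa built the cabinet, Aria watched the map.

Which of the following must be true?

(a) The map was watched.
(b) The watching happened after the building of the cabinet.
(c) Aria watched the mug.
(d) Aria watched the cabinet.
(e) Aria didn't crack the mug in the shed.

(a) Entailed — every conjunct here is already in the original watching event.
(b) Entailed — the narrative places the building before the watching.
(c) Not entailed — Aria watched the map, not the mug; the mug belongs to the cracking event.
(d) Not entailed — Aria watched the map, not the cabinet; the cabinet belongs to the building event.
(e) Not entailed — dropping 'clumsily' under negation is not valid — the original leaves open that Aria cracked the mug some other way.

(a), (b)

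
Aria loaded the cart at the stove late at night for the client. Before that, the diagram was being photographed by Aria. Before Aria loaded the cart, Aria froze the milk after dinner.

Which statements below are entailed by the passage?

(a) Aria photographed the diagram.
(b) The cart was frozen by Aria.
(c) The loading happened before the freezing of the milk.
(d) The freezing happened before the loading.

(a) Not entailed — 'was photographing' is progressive on an accomplishment; it does not entail the completed 'photographed'.
(b) Not entailed — Aria froze the milk, not the cart; the cart belongs to the loading event.
(c) Not entailed — the narrative places the freezing before the loading, not after.
(d) Entailed — the narrative places the freezing before the loading.

(d)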